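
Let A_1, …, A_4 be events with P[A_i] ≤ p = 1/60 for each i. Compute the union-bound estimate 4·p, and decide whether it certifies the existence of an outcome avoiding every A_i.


Union bound: P[∪_{i=1}^{4} A_i] ≤ Σ_i P[A_i] ≤ 4·p = 4·(1/60) = 1/15.
Numerically: 1/15 ≈ 0.0667.
Is 1/15 < 1? YES.
Since P[∪ A_i] ≤ 1/15 < 1, the complement has P[∩ A_i^c] ≥ 1 − 1/15 = 14/15 > 0, so some outcome avoids every A_i.

4·p = 1/15 ≈ 0.0667; existence CERTIFIED by the union bound.


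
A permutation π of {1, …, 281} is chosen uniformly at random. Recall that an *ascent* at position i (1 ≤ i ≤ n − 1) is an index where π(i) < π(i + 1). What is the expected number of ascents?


Write X = Σ X_I over i = 1, …, 280, with X_I the indicator of one ascent.
There are 280 indicators.
For each fixed i, the pair (π(i), π(i+1)) is a uniformly random ordered pair of distinct values from {1, …, 281}; by symmetry P[π(i) < π(i+1)] = 1/2.
By linearity: E[X] = 280 · (1/2) = (281 − 1) · (1/2) = 140 ≈ 140.00000.

E[X] = 140 = 140.00000.


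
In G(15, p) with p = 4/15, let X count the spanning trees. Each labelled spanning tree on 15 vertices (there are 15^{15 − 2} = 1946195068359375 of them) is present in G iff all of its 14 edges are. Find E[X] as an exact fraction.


K_15 has 15^{15 − 2} = 1946195068359375 labelled spanning trees.
For each such spanning tree H, let X_H = 1 if all 14 edges of H are present in G. Then P[X_H = 1] = p^{14} = (4/15)^{14} = 268435456/29192926025390625.
By linearity: E[X] = Σ_H E[X_H] = 1946195068359375 · p^{14} = 1946195068359375 · 268435456/29192926025390625 = 268435456/15.
Numerically: E[X] ≈ 1.79e+07.

E[X] = 1946195068359375 · (4/15)^{14} = 268435456/15 ≈ 1.79e+07.


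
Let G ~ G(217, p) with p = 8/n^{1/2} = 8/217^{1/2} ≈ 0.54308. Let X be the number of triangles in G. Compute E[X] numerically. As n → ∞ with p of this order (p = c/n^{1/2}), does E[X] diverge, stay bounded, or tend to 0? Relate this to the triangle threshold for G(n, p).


Number of potential triangles: C(217, 3) = 1679580.
Each occurs with probability p³ ≈ (0.54308)³ ≈ 1.6016970e-01.
By linearity: E[X] = C(217, 3)·p³ ≈ 1679580 · 1.6016970e-01 ≈ 269017.82353.
Since α = 1/2 < 1, p = c/n^{1/2} ≫ 1/n is above the triangle threshold p ~ 1/n. Asymptotically E[X] ~ (c³/6)·n^{3(1−α)} = (8³/6)·n^{1.5} → ∞; triangles are abundant w.h.p.

E[X] ≈ 269017.82353; in regime p = Θ(1/n^{1/2}) E[X] diverges (above the triangle threshold p ~ 1/n).


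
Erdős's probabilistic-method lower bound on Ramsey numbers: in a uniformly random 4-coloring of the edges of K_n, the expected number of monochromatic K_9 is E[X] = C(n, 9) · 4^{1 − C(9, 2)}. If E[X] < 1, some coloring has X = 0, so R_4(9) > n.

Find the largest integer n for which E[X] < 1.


We need C(n, 9) · 4^{1 − 36} < 1, i.e. C(n, 9) < 4^{36 − 1} = 1180591620717411303424.
Check values of n near the boundary:
  n = 910: C(910, 9) = 1133378248346922788210; 1133378248346922788210 < 1180591620717411303424? YES
  n = 911: C(911, 9) = 1144686900492291197405; 1144686900492291197405 < 1180591620717411303424? YES
  n = 912: C(912, 9) = 1156095740032081475120; 1156095740032081475120 < 1180591620717411303424? YES
  n = 913: C(913, 9) = 1167605542753639808390; 1167605542753639808390 < 1180591620717411303424? YES
  n = 914: C(914, 9) = 1179217089587653905932; 1179217089587653905932 < 1180591620717411303424? YES
  n = 915: C(915, 9) = 1190931166636537885130; 1190931166636537885130 < 1180591620717411303424? NO
The largest n with C(n, 9) < 1180591620717411303424 is n = 914 (where E[X] = 294804272396913476483/295147905179352825856 ≈ 0.99884). Hence R_4(9) > 914, i.e. R_4(9) ≥ 915.

Largest n = 914; hence R_4(9) > 914.


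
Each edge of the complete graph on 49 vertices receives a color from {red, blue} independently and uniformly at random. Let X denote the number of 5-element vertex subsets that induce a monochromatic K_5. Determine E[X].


Let X = Σ_S X_S over the C(49, 5) = 1906884 subsets S of size 5, where X_S = 1 if the K_5 on S is monochromatic.
For a fixed S, the K_5 on S has C(5, 2) = 10 edges. P[all 10 edges red] = (1/2)^10, and likewise for blue, so P[monochromatic] = 2·(1/2)^10 = 2^{1 − 10} = 1/512.
Summing: E[X] = C(49, 5) · 2^{1 − 10} = 1906884 · 1/512 = 476721/128.
Numerically: E[X] ≈ 3724.383.

E[X] = C(49,5)·2^(1−C(5,2)) = 476721/128 ≈ 3724.383.


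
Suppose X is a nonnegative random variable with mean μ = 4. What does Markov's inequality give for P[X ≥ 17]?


μ = E[X] = 4, a = 17.
Markov: P[X ≥ 17] ≤ μ/a = (4)/17 = 4/17.
Numerically: ≈ 0.235294.
(Since a = 17 > μ = 4.000000, the bound 4/17 is < 1 and informative.)

P[X ≥ 17] ≤ 4/17 ≈ 0.235294.


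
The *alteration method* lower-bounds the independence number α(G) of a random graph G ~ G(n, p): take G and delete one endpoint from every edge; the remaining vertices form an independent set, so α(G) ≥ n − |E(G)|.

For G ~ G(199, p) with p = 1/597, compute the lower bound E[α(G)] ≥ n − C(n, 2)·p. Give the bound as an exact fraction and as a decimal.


E[|E(G)|] = C(199, 2)·p = 19701 · (1/597) = 33.
E[α(G)] ≥ n − E[|E(G)|] = 199 − 33 = 166.
Numerically: ≈ 166.000.
(This is only a lower bound; the true E[α(G)] may be larger.)

E[α(G)] ≥ 166 ≈ 166.000.


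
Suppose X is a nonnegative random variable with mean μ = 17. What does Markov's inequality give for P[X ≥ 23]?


μ = E[X] = 17, a = 23.
Markov: P[X ≥ 23] ≤ μ/a = (17)/23 = 17/23.
Numerically: ≈ 0.739.
(Since a = 23 > μ = 17.000, the bound 17/23 is < 1 and informative.)

P[X ≥ 23] ≤ 17/23 ≈ 0.739.


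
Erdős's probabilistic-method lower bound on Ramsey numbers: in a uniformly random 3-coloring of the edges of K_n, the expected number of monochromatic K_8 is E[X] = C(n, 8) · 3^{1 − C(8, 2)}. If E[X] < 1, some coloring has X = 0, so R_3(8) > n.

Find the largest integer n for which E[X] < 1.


We need C(n, 8) · 3^{1 − 28} < 1, i.e. C(n, 8) < 3^{28 − 1} = 7625597484987.
Check values of n near the boundary:
  n = 151: C(151, 8) = 5551321138650; 5551321138650 < 7625597484987? YES
  n = 152: C(152, 8) = 5859727868575; 5859727868575 < 7625597484987? YES
  n = 153: C(153, 8) = 6183023199255; 6183023199255 < 7625597484987? YES
  n = 154: C(154, 8) = 6521818990995; 6521818990995 < 7625597484987? YES
  n = 155: C(155, 8) = 6876747915675; 6876747915675 < 7625597484987? YES
  n = 156: C(156, 8) = 7248464019225; 7248464019225 < 7625597484987? YES
  n = 157: C(157, 8) = 7637643295425; 7637643295425 < 7625597484987? NO
The largest n with C(n, 8) < 7625597484987 is n = 156 (where E[X] = 805384891025/847288609443 ≈ 0.9505437). Hence R_3(8) > 156, i.e. R_3(8) ≥ 157.

Largest n = 156; hence R_3(8) > 156.


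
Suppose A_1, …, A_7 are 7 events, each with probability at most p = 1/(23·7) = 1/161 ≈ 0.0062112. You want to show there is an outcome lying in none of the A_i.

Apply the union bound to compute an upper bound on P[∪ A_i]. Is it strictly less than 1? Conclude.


Union bound: P[∪_{i=1}^{7} A_i] ≤ Σ_i P[A_i] ≤ 7·p = 7·(1/161) = 1/23.
Numerically: 1/23 ≈ 0.0434783.
Is 1/23 < 1? YES.
Since P[∪ A_i] ≤ 1/23 < 1, the complement has P[∩ A_i^c] ≥ 1 − 1/23 = 22/23 > 0, so some outcome avoids every A_i.

7·p = 1/23 ≈ 0.0434783; existence CERTIFIED by the union bound.


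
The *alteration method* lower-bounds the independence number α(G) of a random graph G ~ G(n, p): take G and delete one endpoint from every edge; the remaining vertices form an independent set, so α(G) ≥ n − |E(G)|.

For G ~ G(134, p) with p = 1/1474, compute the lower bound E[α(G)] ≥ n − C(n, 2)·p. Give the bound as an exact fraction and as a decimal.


E[|E(G)|] = C(134, 2)·p = 8911 · (1/1474) = 133/22.
E[α(G)] ≥ n − E[|E(G)|] = 134 − 133/22 = 2815/22.
Numerically: ≈ 127.955.
(This is only a lower bound; the true E[α(G)] may be larger.)

E[α(G)] ≥ 2815/22 ≈ 127.955.


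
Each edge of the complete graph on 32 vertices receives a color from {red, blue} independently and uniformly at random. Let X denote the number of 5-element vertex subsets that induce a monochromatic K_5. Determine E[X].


Let X = Σ_S X_S over the C(32, 5) = 201376 subsets S of size 5, where X_S = 1 if the K_5 on S is monochromatic.
For a fixed S, the K_5 on S has C(5, 2) = 10 edges. P[all 10 edges red] = (1/2)^10, and likewise for blue, so P[monochromatic] = 2·(1/2)^10 = 2^{1 − 10} = 1/512.
By linearity of expectation: E[X] = C(32, 5) · 2^{1 − 10} = 201376 · 1/512 = 6293/16.
Numerically: E[X] ≈ 393.312.

E[X] = C(32,5)·2^(1−C(5,2)) = 6293/16 ≈ 393.312.


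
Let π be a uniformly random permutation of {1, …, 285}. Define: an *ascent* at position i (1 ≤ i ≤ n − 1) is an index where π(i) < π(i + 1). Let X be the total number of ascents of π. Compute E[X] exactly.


Write X = Σ X_I over i = 1, …, 284, with X_I the indicator of one ascent.
There are 284 indicators.
For each fixed i, the pair (π(i), π(i+1)) is a uniformly random ordered pair of distinct values from {1, …, 285}; by symmetry P[π(i) < π(i+1)] = 1/2.
By linearity: E[X] = 284 · (1/2) = (285 − 1) · (1/2) = 142 ≈ 142.000000.

E[X] = 142 = 142.000000.


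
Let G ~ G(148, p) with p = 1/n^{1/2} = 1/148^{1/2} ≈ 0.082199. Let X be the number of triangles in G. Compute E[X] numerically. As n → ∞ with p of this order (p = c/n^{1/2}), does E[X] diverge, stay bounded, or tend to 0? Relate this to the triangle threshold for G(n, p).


Number of potential triangles: C(148, 3) = 529396.
Each occurs with probability p³ ≈ (0.082199)³ ≈ 5.5540198e-04.
By linearity: E[X] = C(148, 3)·p³ ≈ 529396 · 5.5540198e-04 ≈ 294.02759.
Since α = 1/2 < 1, p = c/n^{1/2} ≫ 1/n is above the triangle threshold p ~ 1/n. Asymptotically E[X] ~ (c³/6)·n^{3(1−α)} = (1³/6)·n^{1.5} → ∞; triangles are abundant w.h.p.

E[X] ≈ 294.02759; in regime p = Θ(1/n^{1/2}) E[X] diverges (above the triangle threshold p ~ 1/n).


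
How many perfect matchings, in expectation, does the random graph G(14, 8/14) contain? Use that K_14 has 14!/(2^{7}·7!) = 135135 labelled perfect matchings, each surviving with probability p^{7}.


K_14 has 14!/(2^{7}·7!) = 135135 labelled perfect matchings.
For each such perfect matching H, let X_H = 1 if all 7 edges of H are present in G. Then P[X_H = 1] = p^{7} = (4/7)^{7} = 16384/823543.
By linearity of expectation: E[X] = Σ_H E[X_H] = 135135 · p^{7} = 135135 · 16384/823543 = 316293120/117649.
Numerically: E[X] ≈ 2688.4.

E[X] = 135135 · (4/7)^{7} = 316293120/117649 ≈ 2688.4.


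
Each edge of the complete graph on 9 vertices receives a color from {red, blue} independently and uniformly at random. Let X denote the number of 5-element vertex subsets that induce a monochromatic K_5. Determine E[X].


Let X = Σ_S X_S over the C(9, 5) = 126 subsets S of size 5, where X_S = 1 if the K_5 on S is monochromatic.
For a fixed S, the K_5 on S has C(5, 2) = 10 edges. P[all 10 edges red] = (1/2)^10, and likewise for blue, so P[monochromatic] = 2·(1/2)^10 = 2^{1 − 10} = 1/512.
By linearity of expectation: E[X] = C(9, 5) · 2^{1 − 10} = 126 · 1/512 = 63/256.
Numerically: E[X] ≈ 0.246.

E[X] = C(9,5)·2^(1−C(5,2)) = 63/256 ≈ 0.246.


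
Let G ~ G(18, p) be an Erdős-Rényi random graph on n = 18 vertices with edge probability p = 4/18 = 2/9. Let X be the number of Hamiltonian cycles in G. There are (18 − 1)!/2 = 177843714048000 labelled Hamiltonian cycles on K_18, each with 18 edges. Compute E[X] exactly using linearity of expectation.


K_18 has (18 − 1)!/2 = 177843714048000 labelled Hamiltonian cycles.
For each such Hamiltonian cycle H, let X_H = 1 if all 18 edges of H are present in G. Then P[X_H = 1] = p^{18} = (2/9)^{18} = 262144/150094635296999121.
Summing the indicators: E[X] = Σ_H E[X_H] = 177843714048000 · p^{18} = 177843714048000 · 262144/150094635296999121 = 63951526166528000/205891132094649.
Numerically: E[X] ≈ 310.6.

E[X] = 177843714048000 · (2/9)^{18} = 63951526166528000/205891132094649 ≈ 310.6.


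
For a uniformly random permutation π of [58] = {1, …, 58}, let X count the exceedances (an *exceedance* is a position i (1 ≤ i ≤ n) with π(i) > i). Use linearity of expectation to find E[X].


Write X = Σ_{i=1}^{58} X_i, where X_i = 1_{π(i) > i}.
For each fixed i, π(i) is uniform over {1, …, 58} (marginal of a uniform permutation), so P[π(i) > i] = (n − i)/n. Summing: Σ_{i=1}^{58} (n − i)/n = (0 + 1 + … + 57)/58 = 58(58 − 1)/(2·58) = (58 − 1)/2.
Hence E[X] = Σ_{i=1}^{58} (58 − i)/58 = 57/2 ≈ 28.500000.

E[X] = 57/2 = 28.500000.


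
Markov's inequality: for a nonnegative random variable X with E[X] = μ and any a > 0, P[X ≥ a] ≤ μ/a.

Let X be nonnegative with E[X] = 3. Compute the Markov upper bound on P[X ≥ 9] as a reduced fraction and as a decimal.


μ = E[X] = 3, a = 9.
Markov: P[X ≥ 9] ≤ μ/a = (3)/9 = 1/3.
Numerically: ≈ 0.333333.
(Since a = 9 > μ = 3.000000, the bound 1/3 is < 1 and informative.)

P[X ≥ 9] ≤ 1/3 ≈ 0.333333.


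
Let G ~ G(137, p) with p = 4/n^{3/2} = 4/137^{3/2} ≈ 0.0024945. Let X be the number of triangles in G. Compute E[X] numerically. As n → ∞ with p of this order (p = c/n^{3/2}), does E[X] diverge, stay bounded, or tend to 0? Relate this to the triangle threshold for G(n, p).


Number of potential triangles: C(137, 3) = 419220.
Each occurs with probability p³ ≈ (0.0024945)³ ≈ 1.5521633e-08.
By linearity: E[X] = C(137, 3)·p³ ≈ 419220 · 1.5521633e-08 ≈ 0.00651.
Since α = 3/2 > 1, p = c/n^{3/2} = o(1/n) is below the triangle threshold p ~ 1/n. Asymptotically E[X] ~ (c³/6)·n^{3(1−α)} = (4³/6)·n^{-1.5} → 0, so by Markov's inequality G has no triangles w.h.p.

E[X] ≈ 0.00651; in regime p = Θ(1/n^{3/2}) E[X] tends to 0 (below the triangle threshold p ~ 1/n).


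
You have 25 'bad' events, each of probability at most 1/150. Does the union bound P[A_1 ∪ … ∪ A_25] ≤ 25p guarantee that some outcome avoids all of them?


Union bound: P[∪_{i=1}^{25} A_i] ≤ Σ_i P[A_i] ≤ 25·p = 25·(1/150) = 1/6.
Numerically: 1/6 ≈ 0.166667.
Is 1/6 < 1? YES.
Since P[∪ A_i] ≤ 1/6 < 1, the complement has P[∩ A_i^c] ≥ 1 − 1/6 = 5/6 > 0, so some outcome avoids every A_i.

25·p = 1/6 ≈ 0.166667; existence CERTIFIED by the union bound.


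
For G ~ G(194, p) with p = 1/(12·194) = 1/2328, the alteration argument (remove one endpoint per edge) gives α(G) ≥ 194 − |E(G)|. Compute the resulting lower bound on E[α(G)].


E[|E(G)|] = C(194, 2)·p = 18721 · (1/2328) = 193/24.
E[α(G)] ≥ n − E[|E(G)|] = 194 − 193/24 = 4463/24.
Numerically: ≈ 185.958333.
(This is only a lower bound; the true E[α(G)] may be larger.)

E[α(G)] ≥ 4463/24 ≈ 185.958333.


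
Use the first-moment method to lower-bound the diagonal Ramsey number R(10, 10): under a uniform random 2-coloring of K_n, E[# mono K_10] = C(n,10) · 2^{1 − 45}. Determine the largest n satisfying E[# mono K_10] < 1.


We need C(n, 10) · 2^{1 − 45} < 1, i.e. C(n, 10) < 2^{45 − 1} = 17592186044416.
Check values of n near the boundary:
  n = 96: C(96, 10) = 11279926456656; 11279926456656 < 17592186044416? YES
  n = 97: C(97, 10) = 12576469727536; 12576469727536 < 17592186044416? YES
  n = 98: C(98, 10) = 14005614014756; 14005614014756 < 17592186044416? YES
  n = 99: C(99, 10) = 15579278510796; 15579278510796 < 17592186044416? YES
  n = 100: C(100, 10) = 17310309456440; 17310309456440 < 17592186044416? YES
  n = 101: C(101, 10) = 19212541264840; 19212541264840 < 17592186044416? NO
The largest n with C(n, 10) < 17592186044416 is n = 100 (where E[X] = 2163788682055/2199023255552 ≈ 0.984). Hence R(10, 10) > 100, i.e. R(10, 10) ≥ 101.

Largest n = 100; hence R(10, 10) > 100.


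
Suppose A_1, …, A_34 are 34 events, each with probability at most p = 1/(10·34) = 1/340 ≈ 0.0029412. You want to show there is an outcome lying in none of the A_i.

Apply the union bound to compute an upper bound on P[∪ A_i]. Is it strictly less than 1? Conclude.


Union bound: P[∪_{i=1}^{34} A_i] ≤ Σ_i P[A_i] ≤ 34·p = 34·(1/340) = 1/10.
Numerically: 1/10 ≈ 0.1000000.
Is 1/10 < 1? YES.
Since P[∪ A_i] ≤ 1/10 < 1, the complement has P[∩ A_i^c] ≥ 1 − 1/10 = 9/10 > 0, so some outcome avoids every A_i.

34·p = 1/10 ≈ 0.1000000; existence CERTIFIED by the union bound.


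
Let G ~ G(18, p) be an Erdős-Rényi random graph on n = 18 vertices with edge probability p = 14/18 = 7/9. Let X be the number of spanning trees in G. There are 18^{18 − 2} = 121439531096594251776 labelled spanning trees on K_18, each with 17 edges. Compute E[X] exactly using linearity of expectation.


K_18 has 18^{18 − 2} = 121439531096594251776 labelled spanning trees.
For each such spanning tree H, let X_H = 1 if all 17 edges of H are present in G. Then P[X_H = 1] = p^{17} = (7/9)^{17} = 232630513987207/16677181699666569.
By linearity of expectation: E[X] = Σ_H E[X_H] = 121439531096594251776 · p^{17} = 121439531096594251776 · 232630513987207/16677181699666569 = 15245673364665597952/9.
Numerically: E[X] ≈ 1.694e+18.

E[X] = 121439531096594251776 · (7/9)^{17} = 15245673364665597952/9 ≈ 1.694e+18.


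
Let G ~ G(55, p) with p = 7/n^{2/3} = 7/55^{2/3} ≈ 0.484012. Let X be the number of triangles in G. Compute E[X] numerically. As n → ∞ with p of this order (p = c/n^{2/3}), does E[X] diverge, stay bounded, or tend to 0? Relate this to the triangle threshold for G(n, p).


Number of potential triangles: C(55, 3) = 26235.
Each occurs with probability p³ ≈ (0.484012)³ ≈ 1.13388430e-01.
By linearity: E[X] = C(55, 3)·p³ ≈ 26235 · 1.13388430e-01 ≈ 2974.745455.
Since α = 2/3 < 1, p = c/n^{2/3} ≫ 1/n is above the triangle threshold p ~ 1/n. Asymptotically E[X] ~ (c³/6)·n^{3(1−α)} = (7³/6)·n^{1} → ∞; triangles are abundant w.h.p.

E[X] ≈ 2974.745455; in regime p = Θ(1/n^{2/3}) E[X] diverges (above the triangle threshold p ~ 1/n).


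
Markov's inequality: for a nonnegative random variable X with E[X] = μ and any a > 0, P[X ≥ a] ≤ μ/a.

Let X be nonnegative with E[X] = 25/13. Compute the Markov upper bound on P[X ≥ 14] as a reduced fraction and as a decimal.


μ = E[X] = 25/13, a = 14.
Markov: P[X ≥ 14] ≤ μ/a = (25/13)/14 = 25/182.
Numerically: ≈ 0.1374.
(Since a = 14 > μ = 1.9231, the bound 25/182 is < 1 and informative.)

P[X ≥ 14] ≤ 25/182 ≈ 0.1374.


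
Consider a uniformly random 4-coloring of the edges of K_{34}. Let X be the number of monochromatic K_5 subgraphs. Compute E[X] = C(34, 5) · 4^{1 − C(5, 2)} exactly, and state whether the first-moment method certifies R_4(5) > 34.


E[X] = C(34, 5) · 4^{1 − 10} = 278256 · 4^{−9} = 278256/262144.
As a reduced fraction: E[X] = 17391/16384 ≈ 1.06146.
Is E[X] < 1? NO.
Since E[X] ≥ 1, the first-moment bound is inconclusive at n = 34; it does NOT by itself certify R_4(5) > 34.

E[X] = 17391/16384 ≈ 1.06146; E[X] ≥ 1; first-moment method inconclusive here.


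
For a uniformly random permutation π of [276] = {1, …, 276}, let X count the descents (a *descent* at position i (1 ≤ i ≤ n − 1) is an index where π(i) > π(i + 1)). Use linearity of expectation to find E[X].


Write X = Σ X_I over i = 1, …, 275, with X_I the indicator of one descent.
There are 275 indicators.
For each fixed i, the pair (π(i), π(i+1)) is a uniformly random ordered pair of distinct values from {1, …, 276}; by symmetry P[π(i) > π(i+1)] = 1/2.
By linearity: E[X] = 275 · (1/2) = (276 − 1) · (1/2) = 275/2 ≈ 137.500.

E[X] = 275/2 = 137.500.


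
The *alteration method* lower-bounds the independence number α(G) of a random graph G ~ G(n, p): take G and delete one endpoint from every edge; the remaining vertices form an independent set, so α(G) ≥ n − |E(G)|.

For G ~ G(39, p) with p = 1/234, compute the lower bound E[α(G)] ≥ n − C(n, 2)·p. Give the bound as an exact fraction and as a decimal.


E[|E(G)|] = C(39, 2)·p = 741 · (1/234) = 19/6.
E[α(G)] ≥ n − E[|E(G)|] = 39 − 19/6 = 215/6.
Numerically: ≈ 35.83333.
(This is only a lower bound; the true E[α(G)] may be larger.)

E[α(G)] ≥ 215/6 ≈ 35.83333.


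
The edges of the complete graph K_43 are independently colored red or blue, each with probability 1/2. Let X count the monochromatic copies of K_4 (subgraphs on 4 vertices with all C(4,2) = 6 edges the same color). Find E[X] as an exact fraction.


Let X = Σ_S X_S over the C(43, 4) = 123410 subsets S of size 4, where X_S = 1 if the K_4 on S is monochromatic.
For a fixed S, the K_4 on S has C(4, 2) = 6 edges. P[all 6 edges red] = (1/2)^6, and likewise for blue, so P[monochromatic] = 2·(1/2)^6 = 2^{1 − 6} = 1/32.
By linearity of expectation: E[X] = C(43, 4) · 2^{1 − 6} = 123410 · 1/32 = 61705/16.
Numerically: E[X] ≈ 3856.562500.

E[X] = C(43,4)·2^(1−C(4,2)) = 61705/16 ≈ 3856.562500.


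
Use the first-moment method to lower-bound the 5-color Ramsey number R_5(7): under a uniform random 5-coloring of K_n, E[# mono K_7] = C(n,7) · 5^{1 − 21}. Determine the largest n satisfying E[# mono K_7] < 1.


We need C(n, 7) · 5^{1 − 21} < 1, i.e. C(n, 7) < 5^{21 − 1} = 95367431640625.
Check values of n near the boundary:
  n = 332: C(332, 7) = 82772214646616; 82772214646616 < 95367431640625? YES
  n = 333: C(333, 7) = 84549532139028; 84549532139028 < 95367431640625? YES
  n = 334: C(334, 7) = 86359460961576; 86359460961576 < 95367431640625? YES
  n = 335: C(335, 7) = 88202498238195; 88202498238195 < 95367431640625? YES
  n = 336: C(336, 7) = 90079147136880; 90079147136880 < 95367431640625? YES
  n = 337: C(337, 7) = 91989916924632; 91989916924632 < 95367431640625? YES
  n = 338: C(338, 7) = 93935323022736; 93935323022736 < 95367431640625? YES
  n = 339: C(339, 7) = 95915887062372; 95915887062372 < 95367431640625? NO
  n = 340: C(340, 7) = 97932136940560; 97932136940560 < 95367431640625? NO
  n = 341: C(341, 7) = 99984606876440; 99984606876440 < 95367431640625? NO
The largest n with C(n, 7) < 95367431640625 is n = 338 (where E[X] = 93935323022736/95367431640625 ≈ 0.98498). Hence R_5(7) > 338, i.e. R_5(7) ≥ 339.

Largest n = 338; hence R_5(7) > 338.


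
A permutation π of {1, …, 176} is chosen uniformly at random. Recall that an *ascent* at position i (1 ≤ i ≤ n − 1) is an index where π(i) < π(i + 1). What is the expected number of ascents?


Write X = Σ X_I over i = 1, …, 175, with X_I the indicator of one ascent.
There are 175 indicators.
For each fixed i, the pair (π(i), π(i+1)) is a uniformly random ordered pair of distinct values from {1, …, 176}; by symmetry P[π(i) < π(i+1)] = 1/2.
By linearity: E[X] = 175 · (1/2) = (176 − 1) · (1/2) = 175/2 ≈ 87.5000.

E[X] = 175/2 = 87.5000.


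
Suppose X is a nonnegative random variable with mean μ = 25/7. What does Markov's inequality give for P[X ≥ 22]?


μ = E[X] = 25/7, a = 22.
Markov: P[X ≥ 22] ≤ μ/a = (25/7)/22 = 25/154.
Numerically: ≈ 0.162338.
(Since a = 22 > μ = 3.571429, the bound 25/154 is < 1 and informative.)

P[X ≥ 22] ≤ 25/154 ≈ 0.162338.


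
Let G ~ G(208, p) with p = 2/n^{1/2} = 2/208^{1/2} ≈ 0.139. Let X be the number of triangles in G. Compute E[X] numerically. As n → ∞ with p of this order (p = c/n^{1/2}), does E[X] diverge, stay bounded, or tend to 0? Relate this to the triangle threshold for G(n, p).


Number of potential triangles: C(208, 3) = 1478256.
Each occurs with probability p³ ≈ (0.139)³ ≈ 2.66683e-03.
By linearity: E[X] = C(208, 3)·p³ ≈ 1478256 · 2.66683e-03 ≈ 3942.254.
Since α = 1/2 < 1, p = c/n^{1/2} ≫ 1/n is above the triangle threshold p ~ 1/n. Asymptotically E[X] ~ (c³/6)·n^{3(1−α)} = (2³/6)·n^{1.5} → ∞; triangles are abundant w.h.p.

E[X] ≈ 3942.254; in regime p = Θ(1/n^{1/2}) E[X] diverges (above the triangle threshold p ~ 1/n).


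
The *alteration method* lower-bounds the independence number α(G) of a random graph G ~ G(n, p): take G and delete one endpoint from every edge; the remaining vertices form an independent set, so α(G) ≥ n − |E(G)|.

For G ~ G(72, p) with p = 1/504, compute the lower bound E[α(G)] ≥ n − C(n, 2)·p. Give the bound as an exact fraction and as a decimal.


E[|E(G)|] = C(72, 2)·p = 2556 · (1/504) = 71/14.
E[α(G)] ≥ n − E[|E(G)|] = 72 − 71/14 = 937/14.
Numerically: ≈ 66.9286.
(This is only a lower bound; the true E[α(G)] may be larger.)

E[α(G)] ≥ 937/14 ≈ 66.9286.


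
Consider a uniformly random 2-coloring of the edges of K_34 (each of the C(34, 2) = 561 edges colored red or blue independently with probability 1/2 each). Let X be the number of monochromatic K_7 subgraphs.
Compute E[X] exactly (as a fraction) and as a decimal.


Let X = Σ_S X_S over the C(34, 7) = 5379616 subsets S of size 7, where X_S = 1 if the K_7 on S is monochromatic.
For a fixed S, the K_7 on S has C(7, 2) = 21 edges. P[all 21 edges red] = (1/2)^21, and likewise for blue, so P[monochromatic] = 2·(1/2)^21 = 2^{1 − 21} = 1/1048576.
Summing: E[X] = C(34, 7) · 2^{1 − 21} = 5379616 · 1/1048576 = 168113/32768.
Numerically: E[X] ≈ 5.13040.

E[X] = C(34,7)·2^(1−C(7,2)) = 168113/32768 ≈ 5.13040.


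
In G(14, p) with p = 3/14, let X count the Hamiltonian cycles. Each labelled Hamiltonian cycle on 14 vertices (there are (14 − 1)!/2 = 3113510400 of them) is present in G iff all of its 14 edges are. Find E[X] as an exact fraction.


K_14 has (14 − 1)!/2 = 3113510400 labelled Hamiltonian cycles.
For each such Hamiltonian cycle H, let X_H = 1 if all 14 edges of H are present in G. Then P[X_H = 1] = p^{14} = (3/14)^{14} = 4782969/11112006825558016.
Summing the indicators: E[X] = Σ_H E[X_H] = 3113510400 · p^{14} = 3113510400 · 4782969/11112006825558016 = 4155084744525/3100448333024.
Numerically: E[X] ≈ 1.3402.

E[X] = 3113510400 · (3/14)^{14} = 4155084744525/3100448333024 ≈ 1.3402.


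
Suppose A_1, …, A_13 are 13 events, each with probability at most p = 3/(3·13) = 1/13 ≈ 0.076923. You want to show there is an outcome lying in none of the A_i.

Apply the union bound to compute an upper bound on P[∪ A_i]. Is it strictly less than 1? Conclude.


Union bound: P[∪_{i=1}^{13} A_i] ≤ Σ_i P[A_i] ≤ 13·p = 13·(1/13) = 1.
Numerically: 1 ≈ 1.000000.
Is 1 < 1? NO.
Since the bound 1 is ≥ 1, the union bound is uninformative here; it does NOT by itself certify existence.

13·p = 1 ≈ 1.000000; existence NOT certified by the union bound.


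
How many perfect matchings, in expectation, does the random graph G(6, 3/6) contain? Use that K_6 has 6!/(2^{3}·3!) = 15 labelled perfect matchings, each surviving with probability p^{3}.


K_6 has 6!/(2^{3}·3!) = 15 labelled perfect matchings.
For each such perfect matching H, let X_H = 1 if all 3 edges of H are present in G. Then P[X_H = 1] = p^{3} = (1/2)^{3} = 1/8.
By linearity of expectation: E[X] = Σ_H E[X_H] = 15 · p^{3} = 15 · 1/8 = 15/8.
Numerically: E[X] ≈ 1.875.

E[X] = 15 · (1/2)^{3} = 15/8 ≈ 1.875.


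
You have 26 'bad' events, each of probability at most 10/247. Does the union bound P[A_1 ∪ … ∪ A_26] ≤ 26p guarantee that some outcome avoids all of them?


Union bound: P[∪_{i=1}^{26} A_i] ≤ Σ_i P[A_i] ≤ 26·p = 26·(10/247) = 20/19.
Numerically: 20/19 ≈ 1.05263.
Is 20/19 < 1? NO.
Since the bound 20/19 is ≥ 1, the union bound is uninformative here; it does NOT by itself certify existence.

26·p = 20/19 ≈ 1.05263; existence NOT certified by the union bound.


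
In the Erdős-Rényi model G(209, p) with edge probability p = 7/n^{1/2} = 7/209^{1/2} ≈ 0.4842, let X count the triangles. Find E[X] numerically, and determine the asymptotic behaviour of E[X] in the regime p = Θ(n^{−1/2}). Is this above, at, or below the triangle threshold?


Number of potential triangles: C(209, 3) = 1499784.
Each occurs with probability p³ ≈ (0.4842)³ ≈ 1.13520603e-01.
By linearity: E[X] = C(209, 3)·p³ ≈ 1499784 · 1.13520603e-01 ≈ 170256.384650.
Since α = 1/2 < 1, p = c/n^{1/2} ≫ 1/n is above the triangle threshold p ~ 1/n. Asymptotically E[X] ~ (c³/6)·n^{3(1−α)} = (7³/6)·n^{1.5} → ∞; triangles are abundant w.h.p.

E[X] ≈ 170256.384650; in regime p = Θ(1/n^{1/2}) E[X] diverges (above the triangle threshold p ~ 1/n).


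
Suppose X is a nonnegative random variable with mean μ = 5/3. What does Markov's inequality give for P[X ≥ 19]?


μ = E[X] = 5/3, a = 19.
Markov: P[X ≥ 19] ≤ μ/a = (5/3)/19 = 5/57.
Numerically: ≈ 0.08772.
(Since a = 19 > μ = 1.66667, the bound 5/57 is < 1 and informative.)

P[X ≥ 19] ≤ 5/57 ≈ 0.08772.


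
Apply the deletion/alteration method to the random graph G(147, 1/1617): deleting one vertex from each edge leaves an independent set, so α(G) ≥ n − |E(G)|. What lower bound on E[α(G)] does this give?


E[|E(G)|] = C(147, 2)·p = 10731 · (1/1617) = 73/11.
E[α(G)] ≥ n − E[|E(G)|] = 147 − 73/11 = 1544/11.
Numerically: ≈ 140.363636.
(This is only a lower bound; the true E[α(G)] may be larger.)

E[α(G)] ≥ 1544/11 ≈ 140.363636.


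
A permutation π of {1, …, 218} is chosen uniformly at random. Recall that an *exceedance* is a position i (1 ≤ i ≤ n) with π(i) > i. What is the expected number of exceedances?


Write X = Σ_{i=1}^{218} X_i, where X_i = 1_{π(i) > i}.
For each fixed i, π(i) is uniform over {1, …, 218} (marginal of a uniform permutation), so P[π(i) > i] = (n − i)/n. Summing: Σ_{i=1}^{218} (n − i)/n = (0 + 1 + … + 217)/218 = 218(218 − 1)/(2·218) = (218 − 1)/2.
Hence E[X] = Σ_{i=1}^{218} (218 − i)/218 = 217/2 ≈ 108.50000.

E[X] = 217/2 = 108.50000.


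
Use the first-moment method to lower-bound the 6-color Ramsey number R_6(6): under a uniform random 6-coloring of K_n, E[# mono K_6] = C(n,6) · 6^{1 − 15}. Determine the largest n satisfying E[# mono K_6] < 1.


We need C(n, 6) · 6^{1 − 15} < 1, i.e. C(n, 6) < 6^{15 − 1} = 78364164096.
Check values of n near the boundary:
  n = 196: C(196, 6) = 72887293024; 72887293024 < 78364164096? YES
  n = 197: C(197, 6) = 75176946208; 75176946208 < 78364164096? YES
  n = 198: C(198, 6) = 77526225777; 77526225777 < 78364164096? YES
  n = 199: C(199, 6) = 79936367511; 79936367511 < 78364164096? NO
  n = 200: C(200, 6) = 82408626300; 82408626300 < 78364164096? NO
The largest n with C(n, 6) < 78364164096 is n = 198 (where E[X] = 25842075259/26121388032 ≈ 0.989307). Hence R_6(6) > 198, i.e. R_6(6) ≥ 199.

Largest n = 198; hence R_6(6) > 198.


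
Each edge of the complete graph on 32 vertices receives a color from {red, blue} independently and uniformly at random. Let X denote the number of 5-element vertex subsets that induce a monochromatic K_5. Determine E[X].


Let X = Σ_S X_S over the C(32, 5) = 201376 subsets S of size 5, where X_S = 1 if the K_5 on S is monochromatic.
For a fixed S, the K_5 on S has C(5, 2) = 10 edges. P[all 10 edges red] = (1/2)^10, and likewise for blue, so P[monochromatic] = 2·(1/2)^10 = 2^{1 − 10} = 1/512.
By linearity of expectation: E[X] = C(32, 5) · 2^{1 − 10} = 201376 · 1/512 = 6293/16.
Numerically: E[X] ≈ 393.312.

E[X] = C(32,5)·2^(1−C(5,2)) = 6293/16 ≈ 393.312.


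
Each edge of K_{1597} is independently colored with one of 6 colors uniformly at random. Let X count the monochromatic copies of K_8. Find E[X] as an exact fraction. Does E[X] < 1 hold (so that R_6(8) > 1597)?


E[X] = C(1597, 8) · 6^{1 − 28} = 1031080153060953275445 · 6^{−27} = 1031080153060953275445/1023490369077469249536.
As a reduced fraction: E[X] = 38188153817072343535/37907050706572935168 ≈ 1.007416.
Is E[X] < 1? NO.
Since E[X] ≥ 1, the first-moment bound is inconclusive at n = 1597; it does NOT by itself certify R_6(8) > 1597.

E[X] = 38188153817072343535/37907050706572935168 ≈ 1.007416; E[X] ≥ 1; first-moment method inconclusive here.


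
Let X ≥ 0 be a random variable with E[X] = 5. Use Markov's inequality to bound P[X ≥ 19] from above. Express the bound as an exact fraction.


μ = E[X] = 5, a = 19.
Markov: P[X ≥ 19] ≤ μ/a = (5)/19 = 5/19.
Numerically: ≈ 0.2632.
(Since a = 19 > μ = 5.0000, the bound 5/19 is < 1 and informative.)

P[X ≥ 19] ≤ 5/19 ≈ 0.2632.


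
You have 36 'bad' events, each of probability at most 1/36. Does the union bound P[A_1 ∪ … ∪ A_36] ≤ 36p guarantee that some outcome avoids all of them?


Union bound: P[∪_{i=1}^{36} A_i] ≤ Σ_i P[A_i] ≤ 36·p = 36·(1/36) = 1.
Numerically: 1 ≈ 1.000000.
Is 1 < 1? NO.
Since the bound 1 is ≥ 1, the union bound is uninformative here; it does NOT by itself certify existence.

36·p = 1 ≈ 1.000000; existence NOT certified by the union bound.


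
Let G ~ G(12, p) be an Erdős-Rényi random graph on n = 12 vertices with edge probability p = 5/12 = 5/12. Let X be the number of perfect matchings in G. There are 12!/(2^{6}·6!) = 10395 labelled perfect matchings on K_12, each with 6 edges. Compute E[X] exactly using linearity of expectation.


K_12 has 12!/(2^{6}·6!) = 10395 labelled perfect matchings.
For each such perfect matching H, let X_H = 1 if all 6 edges of H are present in G. Then P[X_H = 1] = p^{6} = (5/12)^{6} = 15625/2985984.
By linearity of expectation: E[X] = Σ_H E[X_H] = 10395 · p^{6} = 10395 · 15625/2985984 = 6015625/110592.
Numerically: E[X] ≈ 54.4.

E[X] = 10395 · (5/12)^{6} = 6015625/110592 ≈ 54.4.


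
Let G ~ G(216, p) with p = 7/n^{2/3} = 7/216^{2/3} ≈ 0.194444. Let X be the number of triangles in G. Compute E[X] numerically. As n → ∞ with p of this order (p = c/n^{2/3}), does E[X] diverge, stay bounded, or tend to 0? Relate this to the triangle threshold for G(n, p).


Number of potential triangles: C(216, 3) = 1656360.
Each occurs with probability p³ ≈ (0.194444)³ ≈ 7.35168038e-03.
By linearity: E[X] = C(216, 3)·p³ ≈ 1656360 · 7.35168038e-03 ≈ 12177.029321.
Since α = 2/3 < 1, p = c/n^{2/3} ≫ 1/n is above the triangle threshold p ~ 1/n. Asymptotically E[X] ~ (c³/6)·n^{3(1−α)} = (7³/6)·n^{1} → ∞; triangles are abundant w.h.p.

E[X] ≈ 12177.029321; in regime p = Θ(1/n^{2/3}) E[X] diverges (above the triangle threshold p ~ 1/n).


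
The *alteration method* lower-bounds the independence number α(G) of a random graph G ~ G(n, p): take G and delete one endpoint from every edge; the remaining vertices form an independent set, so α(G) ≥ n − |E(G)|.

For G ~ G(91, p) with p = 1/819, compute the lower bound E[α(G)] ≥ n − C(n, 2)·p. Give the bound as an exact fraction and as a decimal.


E[|E(G)|] = C(91, 2)·p = 4095 · (1/819) = 5.
E[α(G)] ≥ n − E[|E(G)|] = 91 − 5 = 86.
Numerically: ≈ 86.000.
(This is only a lower bound; the true E[α(G)] may be larger.)

E[α(G)] ≥ 86 ≈ 86.000.


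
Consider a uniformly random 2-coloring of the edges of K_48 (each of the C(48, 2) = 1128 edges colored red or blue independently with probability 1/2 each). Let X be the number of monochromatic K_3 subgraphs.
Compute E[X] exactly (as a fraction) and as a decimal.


Let X = Σ_S X_S over the C(48, 3) = 17296 subsets S of size 3, where X_S = 1 if the K_3 on S is monochromatic.
For a fixed S, the K_3 on S has C(3, 2) = 3 edges. P[all 3 edges red] = (1/2)^3, and likewise for blue, so P[monochromatic] = 2·(1/2)^3 = 2^{1 − 3} = 1/4.
By linearity of expectation: E[X] = C(48, 3) · 2^{1 − 3} = 17296 · 1/4 = 4324.
Numerically: E[X] ≈ 4324.000000.

E[X] = C(48,3)·2^(1−C(3,2)) = 4324 ≈ 4324.000000.


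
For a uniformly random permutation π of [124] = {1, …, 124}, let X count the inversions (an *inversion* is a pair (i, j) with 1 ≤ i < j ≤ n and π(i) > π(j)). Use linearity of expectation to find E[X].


Write X = Σ X_I over the C(124, 2) = 7626 pairs i < j, with X_I the indicator of one inversion.
There are 7626 indicators.
For each fixed pair i < j, the values π(i) and π(j) are two distinct elements of {1, …, 124} in uniformly random order; by symmetry P[π(i) > π(j)] = 1/2.
By linearity: E[X] = 7626 · (1/2) = C(124, 2) · (1/2) = 7626/2 = 3813 ≈ 3813.0000.

E[X] = 3813 = 3813.0000.


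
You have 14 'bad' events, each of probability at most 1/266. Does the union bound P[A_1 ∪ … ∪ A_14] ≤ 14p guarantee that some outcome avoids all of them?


Union bound: P[∪_{i=1}^{14} A_i] ≤ Σ_i P[A_i] ≤ 14·p = 14·(1/266) = 1/19.
Numerically: 1/19 ≈ 0.0526.
Is 1/19 < 1? YES.
Since P[∪ A_i] ≤ 1/19 < 1, the complement has P[∩ A_i^c] ≥ 1 − 1/19 = 18/19 > 0, so some outcome avoids every A_i.

14·p = 1/19 ≈ 0.0526; existence CERTIFIED by the union bound.


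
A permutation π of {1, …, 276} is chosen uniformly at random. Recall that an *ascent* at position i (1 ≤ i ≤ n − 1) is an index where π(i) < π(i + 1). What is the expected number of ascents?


Write X = Σ X_I over i = 1, …, 275, with X_I the indicator of one ascent.
There are 275 indicators.
For each fixed i, the pair (π(i), π(i+1)) is a uniformly random ordered pair of distinct values from {1, …, 276}; by symmetry P[π(i) < π(i+1)] = 1/2.
By linearity: E[X] = 275 · (1/2) = (276 − 1) · (1/2) = 275/2 ≈ 137.500000.

E[X] = 275/2 = 137.500000.


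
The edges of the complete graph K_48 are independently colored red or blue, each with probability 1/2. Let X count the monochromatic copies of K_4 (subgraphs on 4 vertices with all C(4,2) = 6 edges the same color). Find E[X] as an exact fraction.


Let X = Σ_S X_S over the C(48, 4) = 194580 subsets S of size 4, where X_S = 1 if the K_4 on S is monochromatic.
For a fixed S, the K_4 on S has C(4, 2) = 6 edges. P[all 6 edges red] = (1/2)^6, and likewise for blue, so P[monochromatic] = 2·(1/2)^6 = 2^{1 − 6} = 1/32.
Summing: E[X] = C(48, 4) · 2^{1 − 6} = 194580 · 1/32 = 48645/8.
Numerically: E[X] ≈ 6080.62500.

E[X] = C(48,4)·2^(1−C(4,2)) = 48645/8 ≈ 6080.62500.


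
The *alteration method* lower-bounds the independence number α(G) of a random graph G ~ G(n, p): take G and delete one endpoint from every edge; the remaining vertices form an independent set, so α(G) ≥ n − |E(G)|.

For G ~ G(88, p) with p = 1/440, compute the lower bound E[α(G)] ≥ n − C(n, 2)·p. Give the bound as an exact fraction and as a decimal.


E[|E(G)|] = C(88, 2)·p = 3828 · (1/440) = 87/10.
E[α(G)] ≥ n − E[|E(G)|] = 88 − 87/10 = 793/10.
Numerically: ≈ 79.30000.
(This is only a lower bound; the true E[α(G)] may be larger.)

E[α(G)] ≥ 793/10 ≈ 79.30000.


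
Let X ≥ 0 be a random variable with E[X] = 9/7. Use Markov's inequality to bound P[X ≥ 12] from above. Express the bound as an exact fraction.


μ = E[X] = 9/7, a = 12.
Markov: P[X ≥ 12] ≤ μ/a = (9/7)/12 = 3/28.
Numerically: ≈ 0.10714.
(Since a = 12 > μ = 1.28571, the bound 3/28 is < 1 and informative.)

P[X ≥ 12] ≤ 3/28 ≈ 0.10714.


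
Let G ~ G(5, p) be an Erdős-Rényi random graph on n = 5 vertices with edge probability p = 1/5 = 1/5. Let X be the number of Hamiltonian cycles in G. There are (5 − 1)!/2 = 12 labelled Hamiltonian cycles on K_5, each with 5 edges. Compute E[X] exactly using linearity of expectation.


K_5 has (5 − 1)!/2 = 12 labelled Hamiltonian cycles.
For each such Hamiltonian cycle H, let X_H = 1 if all 5 edges of H are present in G. Then P[X_H = 1] = p^{5} = (1/5)^{5} = 1/3125.
Summing the indicators: E[X] = Σ_H E[X_H] = 12 · p^{5} = 12 · 1/3125 = 12/3125.
Numerically: E[X] ≈ 0.00384.

E[X] = 12 · (1/5)^{5} = 12/3125 ≈ 0.00384.


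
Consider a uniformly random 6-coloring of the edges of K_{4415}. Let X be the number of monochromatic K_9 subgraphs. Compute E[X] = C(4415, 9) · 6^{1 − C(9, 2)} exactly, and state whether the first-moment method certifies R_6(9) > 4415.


E[X] = C(4415, 9) · 6^{1 − 36} = 1742086910069196051229123255 · 6^{−35} = 1742086910069196051229123255/1719070799748422591028658176.
As a reduced fraction: E[X] = 1742086910069196051229123255/1719070799748422591028658176 ≈ 1.01339.
Is E[X] < 1? NO.
Since E[X] ≥ 1, the first-moment bound is inconclusive at n = 4415; it does NOT by itself certify R_6(9) > 4415.

E[X] = 1742086910069196051229123255/1719070799748422591028658176 ≈ 1.01339; E[X] ≥ 1; first-moment method inconclusive here.
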